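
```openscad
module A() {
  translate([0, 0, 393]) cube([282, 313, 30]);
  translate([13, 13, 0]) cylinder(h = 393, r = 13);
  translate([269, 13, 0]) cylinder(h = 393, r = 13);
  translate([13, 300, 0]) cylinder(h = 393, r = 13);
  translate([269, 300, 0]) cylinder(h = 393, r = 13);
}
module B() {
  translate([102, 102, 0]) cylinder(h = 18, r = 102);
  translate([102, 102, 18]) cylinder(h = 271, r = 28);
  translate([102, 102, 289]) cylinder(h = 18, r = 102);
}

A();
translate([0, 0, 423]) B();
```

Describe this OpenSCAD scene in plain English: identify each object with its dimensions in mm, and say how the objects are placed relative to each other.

A is a simple wooden stool: a rectangular seat 282 mm (x) by 313 mm (y), 30 mm thick, top face at z = 423 mm, on four round legs, each 26 mm in diameter. The legs rest on z = 0, each leg's axis is inset half a diameter from the nearest pair of seat edges (so the leg's bounding box is flush with the corner).

B is a spool: two coaxial disc flanges of radius 102 mm and thickness 18 mm, joined by a core cylinder of radius 28 mm and height 271 mm. The lower flange rests on z = 0 and the three cylinders share a vertical axis.

The spool is on top of the stool.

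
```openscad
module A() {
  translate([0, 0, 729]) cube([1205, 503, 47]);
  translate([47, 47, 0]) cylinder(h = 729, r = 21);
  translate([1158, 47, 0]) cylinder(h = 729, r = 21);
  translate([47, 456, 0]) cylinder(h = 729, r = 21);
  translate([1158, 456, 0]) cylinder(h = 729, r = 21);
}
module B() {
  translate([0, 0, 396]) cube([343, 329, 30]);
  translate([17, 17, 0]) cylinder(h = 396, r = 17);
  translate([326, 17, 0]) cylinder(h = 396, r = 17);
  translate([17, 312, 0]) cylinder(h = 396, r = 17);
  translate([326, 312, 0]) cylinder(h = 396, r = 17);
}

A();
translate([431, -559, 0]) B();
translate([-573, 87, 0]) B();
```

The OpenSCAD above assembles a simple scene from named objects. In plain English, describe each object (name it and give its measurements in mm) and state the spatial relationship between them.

A is a table: top 1205 mm (x) × 503 mm (y), 47 mm thick, upper face at z = 776 mm, on four round legs of 42 mm diameter, each leg's bounding box inset 26 mm from the nearest pair of top edges, running from z = 0 to the bottom of the top.

B is a simple wooden stool: a rectangular seat 343 mm (x) by 329 mm (y), 30 mm thick, top face at z = 426 mm, on four round legs, each 34 mm in diameter. The legs rest on z = 0, each leg's axis is inset half a diameter from the nearest pair of seat edges (so the leg's bounding box is flush with the corner).

Two stools sit around the table at the −y, −x sides.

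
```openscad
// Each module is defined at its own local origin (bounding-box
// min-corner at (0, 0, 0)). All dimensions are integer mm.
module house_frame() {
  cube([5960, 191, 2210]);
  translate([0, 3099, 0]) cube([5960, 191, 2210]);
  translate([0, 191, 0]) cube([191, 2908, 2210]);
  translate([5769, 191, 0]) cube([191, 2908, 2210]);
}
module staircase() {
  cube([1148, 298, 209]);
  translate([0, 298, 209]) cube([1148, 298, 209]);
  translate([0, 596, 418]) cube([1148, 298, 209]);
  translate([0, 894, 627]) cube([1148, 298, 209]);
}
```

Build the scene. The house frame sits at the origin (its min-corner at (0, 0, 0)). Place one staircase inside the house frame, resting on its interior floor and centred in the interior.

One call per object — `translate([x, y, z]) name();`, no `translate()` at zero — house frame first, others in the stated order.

house_frame();
translate([2406, 1049, 0]) staircase();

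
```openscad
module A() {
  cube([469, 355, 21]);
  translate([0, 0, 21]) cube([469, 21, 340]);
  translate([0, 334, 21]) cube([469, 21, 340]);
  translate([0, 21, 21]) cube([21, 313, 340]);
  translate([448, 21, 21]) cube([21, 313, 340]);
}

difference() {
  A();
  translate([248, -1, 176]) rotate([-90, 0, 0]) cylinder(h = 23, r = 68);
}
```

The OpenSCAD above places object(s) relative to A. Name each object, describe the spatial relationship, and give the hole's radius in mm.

The subtracted cylinder has r = 68 mm.

A is an open box. The open box has a circular hole through its front wall. The hole's radius is 68 mm.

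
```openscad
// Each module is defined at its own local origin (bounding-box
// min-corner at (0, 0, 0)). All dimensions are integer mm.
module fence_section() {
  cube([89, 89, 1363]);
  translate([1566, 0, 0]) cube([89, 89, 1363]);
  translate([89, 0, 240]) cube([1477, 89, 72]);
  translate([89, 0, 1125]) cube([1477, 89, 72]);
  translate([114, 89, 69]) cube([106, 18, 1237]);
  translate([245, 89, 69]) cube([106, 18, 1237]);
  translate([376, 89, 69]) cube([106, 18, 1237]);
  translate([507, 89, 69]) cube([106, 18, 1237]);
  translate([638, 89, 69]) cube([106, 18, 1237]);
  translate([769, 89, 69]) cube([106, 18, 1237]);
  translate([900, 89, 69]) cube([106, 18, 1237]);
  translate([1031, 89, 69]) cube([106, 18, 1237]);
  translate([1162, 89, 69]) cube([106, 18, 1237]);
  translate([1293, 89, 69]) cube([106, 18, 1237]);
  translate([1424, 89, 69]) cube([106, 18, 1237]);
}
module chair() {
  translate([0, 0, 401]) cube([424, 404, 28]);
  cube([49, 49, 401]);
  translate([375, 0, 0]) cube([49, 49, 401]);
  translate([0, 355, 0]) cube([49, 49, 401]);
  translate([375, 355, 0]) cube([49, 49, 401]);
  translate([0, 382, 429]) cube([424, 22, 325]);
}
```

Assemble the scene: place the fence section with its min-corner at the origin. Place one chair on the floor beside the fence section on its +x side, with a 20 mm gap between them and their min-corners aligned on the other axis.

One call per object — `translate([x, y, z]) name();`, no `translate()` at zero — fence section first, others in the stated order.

fence_section();
translate([1675, 0, 0]) chair();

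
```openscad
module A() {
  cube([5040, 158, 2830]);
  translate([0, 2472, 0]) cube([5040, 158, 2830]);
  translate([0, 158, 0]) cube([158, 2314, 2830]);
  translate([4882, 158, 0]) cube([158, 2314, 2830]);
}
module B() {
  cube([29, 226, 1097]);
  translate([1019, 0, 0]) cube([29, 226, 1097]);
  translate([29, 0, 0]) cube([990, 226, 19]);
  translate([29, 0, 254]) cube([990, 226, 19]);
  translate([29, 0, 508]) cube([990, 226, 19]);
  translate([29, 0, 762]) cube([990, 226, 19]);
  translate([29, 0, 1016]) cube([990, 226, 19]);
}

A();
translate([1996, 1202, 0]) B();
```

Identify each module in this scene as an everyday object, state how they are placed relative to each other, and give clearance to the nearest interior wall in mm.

Clearances: x = 1838, y = 1044; minimum 1044 mm.

A is a house frame. B is a bookshelf. The bookshelf sits inside the house frame, centred. The clearance to the nearest interior wall is 1044 mm.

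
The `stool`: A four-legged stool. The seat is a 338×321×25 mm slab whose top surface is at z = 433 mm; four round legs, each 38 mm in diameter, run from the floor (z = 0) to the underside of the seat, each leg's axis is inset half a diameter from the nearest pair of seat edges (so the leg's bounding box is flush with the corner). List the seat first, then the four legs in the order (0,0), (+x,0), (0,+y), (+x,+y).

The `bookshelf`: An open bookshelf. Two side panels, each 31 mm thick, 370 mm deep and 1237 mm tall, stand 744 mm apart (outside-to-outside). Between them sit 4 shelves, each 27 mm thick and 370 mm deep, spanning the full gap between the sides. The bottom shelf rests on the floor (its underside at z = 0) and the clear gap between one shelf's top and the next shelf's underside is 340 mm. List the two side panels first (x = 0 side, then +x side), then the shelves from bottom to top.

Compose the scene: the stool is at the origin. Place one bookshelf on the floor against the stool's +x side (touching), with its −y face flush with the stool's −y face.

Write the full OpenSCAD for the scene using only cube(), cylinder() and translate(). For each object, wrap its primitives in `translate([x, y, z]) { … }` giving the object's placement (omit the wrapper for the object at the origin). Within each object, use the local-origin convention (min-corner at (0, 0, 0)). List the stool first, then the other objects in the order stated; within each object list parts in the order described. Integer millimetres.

translate([0, 0, 408]) cube([338, 321, 25]);
translate([19, 19, 0]) cylinder(h = 408, r = 19);
translate([319, 19, 0]) cylinder(h = 408, r = 19);
translate([19, 302, 0]) cylinder(h = 408, r = 19);
translate([319, 302, 0]) cylinder(h = 408, r = 19);
translate([338, 0, 0]) {
  cube([31, 370, 1237]);
  translate([713, 0, 0]) cube([31, 370, 1237]);
  translate([31, 0, 0]) cube([682, 370, 27]);
  translate([31, 0, 367]) cube([682, 370, 27]);
  translate([31, 0, 734]) cube([682, 370, 27]);
  translate([31, 0, 1101]) cube([682, 370, 27]);
}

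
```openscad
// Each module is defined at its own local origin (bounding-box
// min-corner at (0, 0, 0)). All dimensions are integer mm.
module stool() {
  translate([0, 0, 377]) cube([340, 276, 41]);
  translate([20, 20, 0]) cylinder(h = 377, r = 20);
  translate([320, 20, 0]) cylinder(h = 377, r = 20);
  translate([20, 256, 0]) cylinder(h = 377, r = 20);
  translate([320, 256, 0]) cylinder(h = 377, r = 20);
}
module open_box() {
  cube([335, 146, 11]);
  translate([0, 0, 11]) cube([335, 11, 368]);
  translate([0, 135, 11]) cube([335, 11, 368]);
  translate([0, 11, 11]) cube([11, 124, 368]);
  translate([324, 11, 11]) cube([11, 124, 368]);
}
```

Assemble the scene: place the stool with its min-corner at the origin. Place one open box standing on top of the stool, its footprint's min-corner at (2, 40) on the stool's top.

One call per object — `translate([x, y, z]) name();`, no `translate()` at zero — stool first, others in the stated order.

stool();
translate([2, 40, 418]) open_box();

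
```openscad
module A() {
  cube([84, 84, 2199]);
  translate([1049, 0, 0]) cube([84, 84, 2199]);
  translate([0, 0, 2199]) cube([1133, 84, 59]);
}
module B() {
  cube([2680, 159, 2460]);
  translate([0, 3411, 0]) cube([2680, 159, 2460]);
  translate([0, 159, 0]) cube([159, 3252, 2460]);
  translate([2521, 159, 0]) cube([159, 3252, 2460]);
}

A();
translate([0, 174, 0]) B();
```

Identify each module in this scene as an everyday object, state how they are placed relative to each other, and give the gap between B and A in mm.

The house frame's nearest face is 90 mm from the door frame's +y face.

A is a door frame. B is a house frame. The house frame is on the floor beside the door frame on its +y side. The gap between the house frame and the door frame is 90 mm.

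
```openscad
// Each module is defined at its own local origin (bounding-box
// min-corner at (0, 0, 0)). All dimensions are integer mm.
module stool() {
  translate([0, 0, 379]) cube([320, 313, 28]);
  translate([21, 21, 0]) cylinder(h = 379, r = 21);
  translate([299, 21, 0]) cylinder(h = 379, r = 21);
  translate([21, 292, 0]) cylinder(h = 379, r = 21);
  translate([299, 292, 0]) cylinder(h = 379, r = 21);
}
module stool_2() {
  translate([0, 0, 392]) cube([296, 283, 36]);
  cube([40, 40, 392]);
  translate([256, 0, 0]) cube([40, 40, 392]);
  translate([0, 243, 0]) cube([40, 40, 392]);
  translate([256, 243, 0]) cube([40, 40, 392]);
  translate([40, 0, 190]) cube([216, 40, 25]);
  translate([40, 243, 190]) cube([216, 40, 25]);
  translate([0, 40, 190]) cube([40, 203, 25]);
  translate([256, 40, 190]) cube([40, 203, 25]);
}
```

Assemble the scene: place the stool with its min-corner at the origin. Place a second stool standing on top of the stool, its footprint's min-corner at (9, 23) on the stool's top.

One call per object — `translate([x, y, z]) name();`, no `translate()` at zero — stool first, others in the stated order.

stool();
translate([9, 23, 407]) stool_2();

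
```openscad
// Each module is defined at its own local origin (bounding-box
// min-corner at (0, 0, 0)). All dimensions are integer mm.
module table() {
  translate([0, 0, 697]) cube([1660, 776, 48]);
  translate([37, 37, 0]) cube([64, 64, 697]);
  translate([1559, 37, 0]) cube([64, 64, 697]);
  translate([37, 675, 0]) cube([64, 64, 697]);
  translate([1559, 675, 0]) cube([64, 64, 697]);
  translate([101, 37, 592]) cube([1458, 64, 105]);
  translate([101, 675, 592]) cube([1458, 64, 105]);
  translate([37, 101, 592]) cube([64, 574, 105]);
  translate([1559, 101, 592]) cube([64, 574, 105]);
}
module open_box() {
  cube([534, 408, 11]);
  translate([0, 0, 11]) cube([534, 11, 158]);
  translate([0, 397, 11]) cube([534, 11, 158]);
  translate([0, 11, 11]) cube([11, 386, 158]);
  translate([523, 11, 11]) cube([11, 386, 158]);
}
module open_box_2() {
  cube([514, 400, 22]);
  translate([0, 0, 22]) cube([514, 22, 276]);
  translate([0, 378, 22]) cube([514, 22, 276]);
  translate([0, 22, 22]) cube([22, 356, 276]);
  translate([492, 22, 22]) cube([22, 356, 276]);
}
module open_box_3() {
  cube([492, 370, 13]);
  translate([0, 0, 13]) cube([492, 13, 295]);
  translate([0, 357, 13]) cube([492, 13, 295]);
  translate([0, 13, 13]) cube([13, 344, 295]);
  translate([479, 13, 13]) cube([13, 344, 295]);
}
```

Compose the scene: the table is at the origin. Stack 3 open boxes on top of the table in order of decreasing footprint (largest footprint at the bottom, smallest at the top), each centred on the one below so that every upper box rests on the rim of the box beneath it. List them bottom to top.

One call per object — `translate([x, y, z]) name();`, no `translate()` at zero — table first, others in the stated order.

table();
translate([563, 184, 745]) open_box();
translate([573, 188, 914]) open_box_2();
translate([584, 203, 1212]) open_box_3();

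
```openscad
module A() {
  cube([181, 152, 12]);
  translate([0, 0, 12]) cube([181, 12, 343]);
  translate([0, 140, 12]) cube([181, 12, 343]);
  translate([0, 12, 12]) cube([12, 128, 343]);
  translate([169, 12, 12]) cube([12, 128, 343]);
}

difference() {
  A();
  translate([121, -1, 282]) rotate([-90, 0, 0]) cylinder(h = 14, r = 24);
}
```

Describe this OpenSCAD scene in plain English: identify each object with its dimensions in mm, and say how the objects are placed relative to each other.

A is an open-topped rectangular box: outside dimensions 181×152×355 mm, with a uniform wall and base thickness of 12 mm. The base is a full 181×152 slab on the floor; four walls sit on top of the base. The front and back walls (the −y and +y sides) span the full width; the two side walls fit between them.

The open box has a circular hole of radius 24 mm through its front wall, centred at (x = 121, z = 282).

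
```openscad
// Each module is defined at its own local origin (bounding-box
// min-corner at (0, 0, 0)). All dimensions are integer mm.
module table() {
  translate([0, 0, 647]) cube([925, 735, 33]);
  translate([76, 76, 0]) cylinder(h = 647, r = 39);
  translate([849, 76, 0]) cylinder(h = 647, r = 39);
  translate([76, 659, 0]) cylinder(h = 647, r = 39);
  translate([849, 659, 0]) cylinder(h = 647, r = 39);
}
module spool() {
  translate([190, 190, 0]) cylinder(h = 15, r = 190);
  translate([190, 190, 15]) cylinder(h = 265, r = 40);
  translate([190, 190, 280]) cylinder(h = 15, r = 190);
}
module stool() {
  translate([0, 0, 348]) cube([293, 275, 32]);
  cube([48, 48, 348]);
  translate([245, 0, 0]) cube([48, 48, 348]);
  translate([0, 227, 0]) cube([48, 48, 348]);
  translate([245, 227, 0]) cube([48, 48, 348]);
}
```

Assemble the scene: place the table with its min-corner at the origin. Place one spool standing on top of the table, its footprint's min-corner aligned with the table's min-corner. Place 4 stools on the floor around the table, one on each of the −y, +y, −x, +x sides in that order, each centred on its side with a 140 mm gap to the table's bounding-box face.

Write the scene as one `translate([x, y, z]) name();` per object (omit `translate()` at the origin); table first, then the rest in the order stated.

table();
translate([0, 0, 680]) spool();
translate([316, -415, 0]) stool();
translate([316, 875, 0]) stool();
translate([-433, 230, 0]) stool();
translate([1065, 230, 0]) stool();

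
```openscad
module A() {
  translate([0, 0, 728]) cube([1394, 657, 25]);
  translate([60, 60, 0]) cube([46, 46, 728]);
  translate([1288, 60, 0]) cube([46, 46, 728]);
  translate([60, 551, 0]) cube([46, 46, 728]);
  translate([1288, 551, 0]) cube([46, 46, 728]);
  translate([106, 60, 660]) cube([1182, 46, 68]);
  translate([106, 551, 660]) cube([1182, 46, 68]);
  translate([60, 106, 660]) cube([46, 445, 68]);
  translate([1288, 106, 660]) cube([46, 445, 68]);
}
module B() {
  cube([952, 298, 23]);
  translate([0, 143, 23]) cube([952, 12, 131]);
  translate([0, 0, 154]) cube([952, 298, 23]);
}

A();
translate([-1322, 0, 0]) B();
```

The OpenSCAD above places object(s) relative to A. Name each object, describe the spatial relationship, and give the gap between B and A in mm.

The I-beam's nearest face is 370 mm from the table's −x face.

A is a table. B is an I-beam. The I-beam is on the floor beside the table on its −x side. The gap between the I-beam and the table is 370 mm.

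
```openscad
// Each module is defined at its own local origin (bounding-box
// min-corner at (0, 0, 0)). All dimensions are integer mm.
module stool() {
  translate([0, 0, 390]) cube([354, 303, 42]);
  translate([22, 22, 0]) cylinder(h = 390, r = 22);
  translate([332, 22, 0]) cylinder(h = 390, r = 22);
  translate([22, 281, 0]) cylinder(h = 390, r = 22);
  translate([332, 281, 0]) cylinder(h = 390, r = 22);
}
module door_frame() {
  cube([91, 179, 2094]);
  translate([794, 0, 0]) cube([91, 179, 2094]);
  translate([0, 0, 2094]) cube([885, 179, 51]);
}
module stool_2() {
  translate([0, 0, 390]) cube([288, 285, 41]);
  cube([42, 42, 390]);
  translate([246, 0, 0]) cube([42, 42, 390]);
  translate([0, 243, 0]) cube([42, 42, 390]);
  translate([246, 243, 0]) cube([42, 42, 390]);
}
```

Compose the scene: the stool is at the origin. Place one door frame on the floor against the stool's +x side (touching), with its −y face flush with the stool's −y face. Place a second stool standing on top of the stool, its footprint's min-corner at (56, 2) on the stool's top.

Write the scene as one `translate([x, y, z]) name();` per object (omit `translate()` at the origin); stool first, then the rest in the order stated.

stool();
translate([354, 0, 0]) door_frame();
translate([56, 2, 432]) stool_2();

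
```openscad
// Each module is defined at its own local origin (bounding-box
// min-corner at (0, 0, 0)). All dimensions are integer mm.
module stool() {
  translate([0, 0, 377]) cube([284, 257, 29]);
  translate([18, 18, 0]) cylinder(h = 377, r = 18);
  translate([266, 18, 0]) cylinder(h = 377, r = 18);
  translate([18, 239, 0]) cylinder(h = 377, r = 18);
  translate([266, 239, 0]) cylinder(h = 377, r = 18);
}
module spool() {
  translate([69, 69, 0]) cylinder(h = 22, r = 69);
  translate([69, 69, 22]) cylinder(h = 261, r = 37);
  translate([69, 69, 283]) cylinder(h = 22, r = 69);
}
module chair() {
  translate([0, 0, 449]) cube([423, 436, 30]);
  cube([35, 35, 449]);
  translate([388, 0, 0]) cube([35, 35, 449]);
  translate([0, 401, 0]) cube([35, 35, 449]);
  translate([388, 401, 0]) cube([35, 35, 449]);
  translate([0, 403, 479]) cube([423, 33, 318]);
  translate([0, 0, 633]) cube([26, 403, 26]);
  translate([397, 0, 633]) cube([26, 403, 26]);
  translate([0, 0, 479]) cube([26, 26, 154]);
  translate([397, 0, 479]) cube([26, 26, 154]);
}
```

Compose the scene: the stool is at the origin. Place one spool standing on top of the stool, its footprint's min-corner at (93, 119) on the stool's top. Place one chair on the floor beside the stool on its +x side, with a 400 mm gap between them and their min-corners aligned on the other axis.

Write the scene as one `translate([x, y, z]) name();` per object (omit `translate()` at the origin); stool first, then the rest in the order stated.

stool();
translate([93, 119, 406]) spool();
translate([684, 0, 0]) chair();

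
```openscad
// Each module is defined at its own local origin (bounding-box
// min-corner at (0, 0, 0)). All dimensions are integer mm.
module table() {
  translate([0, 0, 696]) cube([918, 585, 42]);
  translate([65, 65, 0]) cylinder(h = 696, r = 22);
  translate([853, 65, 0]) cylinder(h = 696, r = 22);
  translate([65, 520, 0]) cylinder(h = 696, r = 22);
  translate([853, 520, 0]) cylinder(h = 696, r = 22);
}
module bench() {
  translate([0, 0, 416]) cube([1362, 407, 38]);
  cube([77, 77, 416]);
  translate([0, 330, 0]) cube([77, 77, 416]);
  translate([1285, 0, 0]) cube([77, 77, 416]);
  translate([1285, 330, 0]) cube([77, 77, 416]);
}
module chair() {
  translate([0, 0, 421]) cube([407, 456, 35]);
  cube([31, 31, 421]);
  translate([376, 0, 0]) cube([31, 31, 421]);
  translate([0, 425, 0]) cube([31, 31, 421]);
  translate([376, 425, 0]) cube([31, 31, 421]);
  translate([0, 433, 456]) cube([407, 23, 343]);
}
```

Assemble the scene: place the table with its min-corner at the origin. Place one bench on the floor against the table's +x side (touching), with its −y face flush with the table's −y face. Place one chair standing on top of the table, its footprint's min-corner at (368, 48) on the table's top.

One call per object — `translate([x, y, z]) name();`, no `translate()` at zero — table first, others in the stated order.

table();
translate([918, 0, 0]) bench();
translate([368, 48, 738]) chair();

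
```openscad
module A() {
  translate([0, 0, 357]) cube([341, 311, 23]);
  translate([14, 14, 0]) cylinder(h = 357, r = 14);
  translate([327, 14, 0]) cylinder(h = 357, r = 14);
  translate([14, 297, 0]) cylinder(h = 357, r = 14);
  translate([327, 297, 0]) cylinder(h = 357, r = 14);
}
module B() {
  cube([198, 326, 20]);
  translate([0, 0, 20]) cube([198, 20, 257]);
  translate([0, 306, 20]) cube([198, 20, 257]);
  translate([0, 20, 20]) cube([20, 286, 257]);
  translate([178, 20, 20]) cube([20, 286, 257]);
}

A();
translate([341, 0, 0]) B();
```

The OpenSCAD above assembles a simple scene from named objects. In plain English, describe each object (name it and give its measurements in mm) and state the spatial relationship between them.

A is a simple wooden stool: a rectangular seat 341 mm (x) by 311 mm (y), 23 mm thick, top face at z = 380 mm, on four round legs, each 28 mm in diameter. The legs rest on z = 0, each leg's axis is inset half a diameter from the nearest pair of seat edges (so the leg's bounding box is flush with the corner).

B is an open-topped rectangular box: outside dimensions 198×326×277 mm, with a uniform wall and base thickness of 20 mm. The base is a full 198×326 slab on the floor; four walls sit on top of the base. The front and back walls (the −y and +y sides) span the full width; the two side walls fit between them.

The open box is against the stool's +x side, with their −y faces flush.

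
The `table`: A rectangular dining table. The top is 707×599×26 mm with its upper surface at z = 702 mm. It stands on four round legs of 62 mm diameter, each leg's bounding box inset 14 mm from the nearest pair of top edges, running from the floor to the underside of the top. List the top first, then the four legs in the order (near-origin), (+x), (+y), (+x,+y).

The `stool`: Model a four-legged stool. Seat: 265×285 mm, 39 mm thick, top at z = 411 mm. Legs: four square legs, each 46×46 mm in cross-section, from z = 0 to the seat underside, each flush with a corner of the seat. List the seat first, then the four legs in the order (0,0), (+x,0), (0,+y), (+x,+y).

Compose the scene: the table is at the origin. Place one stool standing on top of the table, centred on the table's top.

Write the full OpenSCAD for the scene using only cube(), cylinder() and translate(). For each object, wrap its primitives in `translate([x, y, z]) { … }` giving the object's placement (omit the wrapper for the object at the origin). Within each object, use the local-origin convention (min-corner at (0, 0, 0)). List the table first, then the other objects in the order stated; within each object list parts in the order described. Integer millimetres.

translate([0, 0, 676]) cube([707, 599, 26]);
translate([45, 45, 0]) cylinder(h = 676, r = 31);
translate([662, 45, 0]) cylinder(h = 676, r = 31);
translate([45, 554, 0]) cylinder(h = 676, r = 31);
translate([662, 554, 0]) cylinder(h = 676, r = 31);
translate([221, 157, 702]) {
  translate([0, 0, 372]) cube([265, 285, 39]);
  cube([46, 46, 372]);
  translate([219, 0, 0]) cube([46, 46, 372]);
  translate([0, 239, 0]) cube([46, 46, 372]);
  translate([219, 239, 0]) cube([46, 46, 372]);
}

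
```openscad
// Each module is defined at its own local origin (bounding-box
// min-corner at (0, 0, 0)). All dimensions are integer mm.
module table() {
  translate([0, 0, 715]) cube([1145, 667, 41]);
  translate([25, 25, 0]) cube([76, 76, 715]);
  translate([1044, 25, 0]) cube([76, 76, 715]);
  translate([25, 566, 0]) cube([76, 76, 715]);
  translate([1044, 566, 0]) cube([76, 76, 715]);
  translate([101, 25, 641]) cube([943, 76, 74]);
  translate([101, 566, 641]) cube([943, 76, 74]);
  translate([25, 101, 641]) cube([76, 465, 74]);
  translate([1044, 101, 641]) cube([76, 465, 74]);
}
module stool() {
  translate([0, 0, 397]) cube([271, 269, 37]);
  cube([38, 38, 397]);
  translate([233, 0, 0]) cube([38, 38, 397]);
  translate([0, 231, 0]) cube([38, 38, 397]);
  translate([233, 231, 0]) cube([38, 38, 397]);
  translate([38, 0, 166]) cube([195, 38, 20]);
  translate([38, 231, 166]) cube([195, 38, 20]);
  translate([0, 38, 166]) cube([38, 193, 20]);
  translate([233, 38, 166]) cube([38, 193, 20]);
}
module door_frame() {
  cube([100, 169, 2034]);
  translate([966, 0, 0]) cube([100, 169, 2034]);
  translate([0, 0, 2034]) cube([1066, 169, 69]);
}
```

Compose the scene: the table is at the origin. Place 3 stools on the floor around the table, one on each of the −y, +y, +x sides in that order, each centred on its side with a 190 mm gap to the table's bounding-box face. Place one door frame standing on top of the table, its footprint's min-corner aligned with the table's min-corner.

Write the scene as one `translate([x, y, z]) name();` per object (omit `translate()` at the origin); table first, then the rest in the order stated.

table();
translate([437, -459, 0]) stool();
translate([437, 857, 0]) stool();
translate([1335, 199, 0]) stool();
translate([0, 0, 756]) door_frame();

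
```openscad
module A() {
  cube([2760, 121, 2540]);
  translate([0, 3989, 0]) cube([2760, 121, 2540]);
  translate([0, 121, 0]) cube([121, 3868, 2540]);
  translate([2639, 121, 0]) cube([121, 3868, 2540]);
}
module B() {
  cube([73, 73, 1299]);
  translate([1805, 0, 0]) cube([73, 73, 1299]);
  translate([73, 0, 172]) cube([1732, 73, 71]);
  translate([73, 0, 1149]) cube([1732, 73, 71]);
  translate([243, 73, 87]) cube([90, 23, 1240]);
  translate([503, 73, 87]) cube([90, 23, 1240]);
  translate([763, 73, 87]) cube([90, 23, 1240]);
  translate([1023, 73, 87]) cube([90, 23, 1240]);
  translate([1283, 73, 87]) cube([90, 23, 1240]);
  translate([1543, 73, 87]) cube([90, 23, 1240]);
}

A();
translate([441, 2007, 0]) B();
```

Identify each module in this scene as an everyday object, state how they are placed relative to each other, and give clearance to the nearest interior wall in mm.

Clearances: x = 320, y = 1886; minimum 320 mm.

A is a house frame. B is a fence section. The fence section sits inside the house frame, centred. The clearance to the nearest interior wall is 320 mm.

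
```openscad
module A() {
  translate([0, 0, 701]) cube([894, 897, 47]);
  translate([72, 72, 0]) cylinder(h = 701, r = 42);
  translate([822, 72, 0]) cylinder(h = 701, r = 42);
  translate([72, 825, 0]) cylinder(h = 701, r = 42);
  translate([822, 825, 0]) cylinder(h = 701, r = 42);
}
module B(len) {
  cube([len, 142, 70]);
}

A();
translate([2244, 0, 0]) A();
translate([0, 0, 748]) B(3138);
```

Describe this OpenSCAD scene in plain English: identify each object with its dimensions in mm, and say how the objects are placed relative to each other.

A is a table: top 894 mm (x) × 897 mm (y), 47 mm thick, upper face at z = 748 mm, on four round legs of 84 mm diameter, each leg's bounding box inset 30 mm from the nearest pair of top edges, running from z = 0 to the bottom of the top.

B is a rectangular beam 3138 mm long (x), 142 mm deep (y), 70 mm thick (z).

The beam spans the tops of two tables placed 1350 mm apart, resting at z = 748 mm.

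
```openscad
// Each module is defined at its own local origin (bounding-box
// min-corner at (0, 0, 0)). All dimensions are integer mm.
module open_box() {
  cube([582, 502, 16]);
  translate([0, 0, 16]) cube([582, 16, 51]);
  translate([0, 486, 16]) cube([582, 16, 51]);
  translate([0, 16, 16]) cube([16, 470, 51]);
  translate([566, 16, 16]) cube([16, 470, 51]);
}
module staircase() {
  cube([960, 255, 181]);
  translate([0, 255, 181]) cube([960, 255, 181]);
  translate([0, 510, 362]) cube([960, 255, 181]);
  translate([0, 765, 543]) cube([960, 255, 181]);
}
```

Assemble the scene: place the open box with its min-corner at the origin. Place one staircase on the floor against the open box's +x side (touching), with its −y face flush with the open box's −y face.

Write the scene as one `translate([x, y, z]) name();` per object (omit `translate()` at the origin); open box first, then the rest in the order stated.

open_box();
translate([582, 0, 0]) staircase();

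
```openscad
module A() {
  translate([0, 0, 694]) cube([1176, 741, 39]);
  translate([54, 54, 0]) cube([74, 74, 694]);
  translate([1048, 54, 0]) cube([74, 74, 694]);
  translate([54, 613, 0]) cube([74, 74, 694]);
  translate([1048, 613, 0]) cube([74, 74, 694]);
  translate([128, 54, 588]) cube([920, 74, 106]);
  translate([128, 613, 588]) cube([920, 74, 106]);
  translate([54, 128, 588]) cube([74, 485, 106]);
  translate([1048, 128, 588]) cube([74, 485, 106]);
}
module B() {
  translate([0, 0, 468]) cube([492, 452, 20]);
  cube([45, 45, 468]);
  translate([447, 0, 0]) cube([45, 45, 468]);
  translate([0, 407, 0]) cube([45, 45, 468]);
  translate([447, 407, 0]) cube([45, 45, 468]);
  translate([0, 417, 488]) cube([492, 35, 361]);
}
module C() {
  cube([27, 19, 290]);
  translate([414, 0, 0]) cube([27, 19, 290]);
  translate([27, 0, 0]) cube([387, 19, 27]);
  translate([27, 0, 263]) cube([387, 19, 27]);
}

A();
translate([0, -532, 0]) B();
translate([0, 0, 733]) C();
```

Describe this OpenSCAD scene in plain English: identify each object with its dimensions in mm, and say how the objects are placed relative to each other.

A is a table: top 1176 mm (x) × 741 mm (y), 39 mm thick, upper face at z = 733 mm, on four 74×74 mm square legs, each inset 54 mm from the nearest pair of top edges, running from z = 0 to the bottom of the top. Four apron rails, 74 mm thick and 106 mm tall, run between adjacent legs with their top edges flush with the underside of the top and their outer faces flush with the legs' outer faces.

B is a chair: 492×452 mm seat, 20 mm thick, top at z = 488 mm, on four 45 mm square corner legs flush with the seat edges. A 35 mm thick backrest slab spans the full seat width, extending 361 mm above the seat top, its back face flush with the seat's +y edge.

C is a rectangular picture frame lying in the x–z plane (depth along y). The opening is 387 mm wide (x) by 236 mm tall (z), surrounded by a border 27 mm wide on all four sides. The frame is 19 mm deep and is made of two full-height vertical stiles with two horizontal rails fitted between them.

The chair is on the floor beside the table on its −y side. The picture frame is on top of the table.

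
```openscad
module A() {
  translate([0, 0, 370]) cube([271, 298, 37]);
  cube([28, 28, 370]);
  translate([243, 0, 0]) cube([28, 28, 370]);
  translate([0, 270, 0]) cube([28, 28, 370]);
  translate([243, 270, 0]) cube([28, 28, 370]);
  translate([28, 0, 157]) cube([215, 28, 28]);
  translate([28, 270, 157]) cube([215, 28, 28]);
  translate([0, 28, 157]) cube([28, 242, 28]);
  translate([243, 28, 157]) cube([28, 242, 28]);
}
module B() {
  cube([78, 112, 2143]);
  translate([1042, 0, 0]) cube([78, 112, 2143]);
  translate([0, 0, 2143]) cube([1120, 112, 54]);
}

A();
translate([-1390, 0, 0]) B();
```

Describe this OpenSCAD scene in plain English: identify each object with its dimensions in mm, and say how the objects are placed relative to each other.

A is a four-legged stool. The seat is 271×298 mm, 37 mm thick, top at z = 407 mm. It stands on four square legs, each 28×28 mm in cross-section, from z = 0 to the seat underside, each flush with a corner of the seat. Four stretchers, 28 mm wide and 28 mm tall, connect adjacent legs with their undersides at z = 157 mm, each running between the inner faces of the legs it joins and aligned with the legs' outer faces on the other axis.

B is a door frame. The clear opening is 964 mm wide and 2143 mm high. Two 78 mm wide jambs, 112 mm deep, stand either side of the opening from the floor to the top of the opening. A 54 mm thick head sits across the top of both jambs, spanning the full outside width of the frame.

The door frame is on the floor beside the stool on its −x side.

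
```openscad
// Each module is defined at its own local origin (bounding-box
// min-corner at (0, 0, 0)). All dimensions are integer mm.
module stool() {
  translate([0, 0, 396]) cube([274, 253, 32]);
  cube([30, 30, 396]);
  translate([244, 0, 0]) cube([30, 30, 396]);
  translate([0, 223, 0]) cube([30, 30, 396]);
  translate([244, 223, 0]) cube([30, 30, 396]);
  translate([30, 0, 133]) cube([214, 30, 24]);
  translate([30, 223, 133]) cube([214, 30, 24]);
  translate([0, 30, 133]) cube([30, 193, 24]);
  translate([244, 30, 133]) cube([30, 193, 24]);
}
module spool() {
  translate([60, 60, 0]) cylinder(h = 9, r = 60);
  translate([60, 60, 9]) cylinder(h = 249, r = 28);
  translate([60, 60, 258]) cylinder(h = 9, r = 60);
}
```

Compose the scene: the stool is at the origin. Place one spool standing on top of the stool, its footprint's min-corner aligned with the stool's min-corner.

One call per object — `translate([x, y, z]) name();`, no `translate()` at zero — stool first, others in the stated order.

stool();
translate([0, 0, 428]) spool();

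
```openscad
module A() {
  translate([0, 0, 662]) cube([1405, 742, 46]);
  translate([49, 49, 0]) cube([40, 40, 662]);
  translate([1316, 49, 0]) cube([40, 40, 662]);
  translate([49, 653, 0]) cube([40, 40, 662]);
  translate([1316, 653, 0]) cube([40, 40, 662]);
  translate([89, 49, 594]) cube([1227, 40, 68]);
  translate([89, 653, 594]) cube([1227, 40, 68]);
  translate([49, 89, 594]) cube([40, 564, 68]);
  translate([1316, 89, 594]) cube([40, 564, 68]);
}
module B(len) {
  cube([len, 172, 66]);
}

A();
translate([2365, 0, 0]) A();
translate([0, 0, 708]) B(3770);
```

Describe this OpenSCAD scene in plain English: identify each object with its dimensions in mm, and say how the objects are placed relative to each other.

A is a table: top 1405 mm (x) × 742 mm (y), 46 mm thick, upper face at z = 708 mm, on four 40×40 mm square legs, each inset 49 mm from the nearest pair of top edges, running from z = 0 to the bottom of the top. Four apron rails, 40 mm thick and 68 mm tall, run between adjacent legs with their top edges flush with the underside of the top and their outer faces flush with the legs' outer faces.

B is a rectangular beam 3770 mm long (x), 172 mm deep (y), 66 mm thick (z).

The beam spans the tops of two tables placed 960 mm apart, resting at z = 708 mm.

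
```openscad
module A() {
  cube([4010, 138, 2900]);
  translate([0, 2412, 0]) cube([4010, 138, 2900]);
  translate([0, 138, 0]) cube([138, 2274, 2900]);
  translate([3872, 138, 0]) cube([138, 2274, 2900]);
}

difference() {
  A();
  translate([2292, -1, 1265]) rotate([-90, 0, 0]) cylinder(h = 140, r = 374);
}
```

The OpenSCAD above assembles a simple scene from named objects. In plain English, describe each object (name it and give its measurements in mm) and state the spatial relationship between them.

A is a box-shaped house frame (walls only): outside footprint 4010×2550 mm, wall height 2900 mm, wall thickness 138 mm. The two y-facing walls run the full x-width; the two x-facing walls fit between the inner faces of the y-facing walls.

The house frame has a circular hole of radius 374 mm through its front wall, centred at (x = 2292, z = 1265).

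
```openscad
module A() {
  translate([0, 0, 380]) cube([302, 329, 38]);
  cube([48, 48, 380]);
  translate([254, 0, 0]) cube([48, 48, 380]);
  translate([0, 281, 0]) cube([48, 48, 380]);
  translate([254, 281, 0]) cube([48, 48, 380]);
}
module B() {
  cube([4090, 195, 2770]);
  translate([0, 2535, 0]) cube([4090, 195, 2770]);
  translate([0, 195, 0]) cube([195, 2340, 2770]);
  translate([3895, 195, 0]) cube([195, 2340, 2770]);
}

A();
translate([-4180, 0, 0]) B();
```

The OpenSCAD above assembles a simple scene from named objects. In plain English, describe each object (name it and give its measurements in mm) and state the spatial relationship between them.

A is a four-legged stool. The seat is 302×329 mm, 38 mm thick, top at z = 418 mm. It stands on four square legs, each 48×48 mm in cross-section, from z = 0 to the seat underside, each flush with a corner of the seat.

B is a box-shaped house frame (walls only): outside footprint 4090×2730 mm, wall height 2770 mm, wall thickness 195 mm. The two y-facing walls run the full x-width; the two x-facing walls fit between the inner faces of the y-facing walls.

The house frame is on the floor beside the stool on its −x side.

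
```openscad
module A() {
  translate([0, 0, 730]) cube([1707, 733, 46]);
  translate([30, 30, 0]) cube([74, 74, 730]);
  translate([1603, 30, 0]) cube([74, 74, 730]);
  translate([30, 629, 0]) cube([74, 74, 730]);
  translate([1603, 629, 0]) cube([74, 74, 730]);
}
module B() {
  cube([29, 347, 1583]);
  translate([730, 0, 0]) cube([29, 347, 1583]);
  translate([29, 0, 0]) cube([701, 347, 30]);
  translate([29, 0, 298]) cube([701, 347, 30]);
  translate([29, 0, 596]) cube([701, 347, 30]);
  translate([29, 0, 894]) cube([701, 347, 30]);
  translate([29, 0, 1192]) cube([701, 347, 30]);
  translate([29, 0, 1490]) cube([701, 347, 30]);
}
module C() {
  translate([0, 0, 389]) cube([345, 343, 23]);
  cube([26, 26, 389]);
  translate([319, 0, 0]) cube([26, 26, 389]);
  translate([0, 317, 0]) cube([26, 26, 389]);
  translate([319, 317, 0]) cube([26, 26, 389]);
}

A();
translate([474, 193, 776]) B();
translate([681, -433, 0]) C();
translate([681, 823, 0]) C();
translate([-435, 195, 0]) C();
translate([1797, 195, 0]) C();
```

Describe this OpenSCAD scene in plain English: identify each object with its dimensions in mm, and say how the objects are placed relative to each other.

A is a table with a 1707×733 mm rectangular top, 46 mm thick, top surface at z = 776 mm, supported by four 74×74 mm square legs, each inset 30 mm from the nearest pair of top edges, running from the floor.

B is a bookshelf 759 mm wide overall, 347 mm deep and 1583 mm tall. The two sides are 29 mm thick vertical panels. 6 horizontal shelves of 30 mm thickness span between the inner faces of the sides; the lowest shelf sits on the floor and shelves are stacked with a clear vertical gap of 268 mm between each pair.

C is a simple wooden stool: a rectangular seat 345 mm (x) by 343 mm (y), 23 mm thick, top face at z = 412 mm, on four square legs, each 26×26 mm in cross-section. The legs rest on z = 0, each flush with a corner of the seat.

The bookshelf is on top of the table, centred. Four stools sit around the table at the −y, +y, −x, +x sides.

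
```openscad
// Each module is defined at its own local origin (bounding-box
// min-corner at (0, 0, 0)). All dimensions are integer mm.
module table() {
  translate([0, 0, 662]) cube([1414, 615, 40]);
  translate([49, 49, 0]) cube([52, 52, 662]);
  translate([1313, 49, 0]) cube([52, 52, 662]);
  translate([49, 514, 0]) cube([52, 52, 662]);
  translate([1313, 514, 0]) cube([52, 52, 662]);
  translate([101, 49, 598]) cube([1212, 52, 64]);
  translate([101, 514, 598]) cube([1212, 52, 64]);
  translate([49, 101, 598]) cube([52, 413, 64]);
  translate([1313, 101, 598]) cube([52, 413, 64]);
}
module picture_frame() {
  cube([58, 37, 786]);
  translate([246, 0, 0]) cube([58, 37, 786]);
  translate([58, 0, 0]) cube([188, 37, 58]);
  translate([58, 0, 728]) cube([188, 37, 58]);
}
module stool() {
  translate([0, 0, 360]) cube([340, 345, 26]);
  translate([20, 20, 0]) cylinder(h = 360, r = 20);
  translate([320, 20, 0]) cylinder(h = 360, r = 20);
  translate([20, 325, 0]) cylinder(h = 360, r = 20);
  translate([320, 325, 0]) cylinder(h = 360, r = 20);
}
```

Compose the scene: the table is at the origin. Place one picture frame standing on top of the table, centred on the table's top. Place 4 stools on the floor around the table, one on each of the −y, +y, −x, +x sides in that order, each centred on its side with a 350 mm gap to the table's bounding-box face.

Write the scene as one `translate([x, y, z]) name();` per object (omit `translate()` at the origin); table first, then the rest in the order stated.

table();
translate([555, 289, 702]) picture_frame();
translate([537, -695, 0]) stool();
translate([537, 965, 0]) stool();
translate([-690, 135, 0]) stool();
translate([1764, 135, 0]) stool();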